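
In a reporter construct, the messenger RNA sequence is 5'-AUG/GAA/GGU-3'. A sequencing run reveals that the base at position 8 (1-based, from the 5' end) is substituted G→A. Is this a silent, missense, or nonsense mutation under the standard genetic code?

Position 8 falls in codon 3: GGU → Gly.
After the substitution the codon is GAU → Asp.
Gly ≠ Asp, so this is a missense mutation.

missense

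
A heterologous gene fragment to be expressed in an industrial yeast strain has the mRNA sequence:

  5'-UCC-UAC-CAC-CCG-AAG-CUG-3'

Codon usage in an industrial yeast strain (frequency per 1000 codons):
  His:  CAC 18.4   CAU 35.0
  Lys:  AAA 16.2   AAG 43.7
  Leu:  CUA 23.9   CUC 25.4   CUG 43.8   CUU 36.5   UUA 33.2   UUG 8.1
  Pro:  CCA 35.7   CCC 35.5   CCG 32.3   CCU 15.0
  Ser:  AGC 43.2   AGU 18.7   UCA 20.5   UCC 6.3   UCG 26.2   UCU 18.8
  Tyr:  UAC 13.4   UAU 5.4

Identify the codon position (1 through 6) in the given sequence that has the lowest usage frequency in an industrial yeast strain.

1

Codon 1 UCC (Ser): 6.3 per 1000.
Codon 2 UAC (Tyr): 13.4 per 1000.
Codon 3 CAC (His): 18.4 per 1000.
Codon 4 CCG (Pro): 32.3 per 1000.
Codon 5 AAG (Lys): 43.7 per 1000.
Codon 6 CUG (Leu): 43.8 per 1000.
Lowest frequency is 6.3 at codon 1.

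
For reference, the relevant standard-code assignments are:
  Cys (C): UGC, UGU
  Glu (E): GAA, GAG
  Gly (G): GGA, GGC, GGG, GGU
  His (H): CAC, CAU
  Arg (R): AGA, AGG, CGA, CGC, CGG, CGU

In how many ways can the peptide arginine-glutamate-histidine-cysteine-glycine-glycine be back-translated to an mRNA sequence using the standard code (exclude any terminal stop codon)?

768

Arg: 6 codons.
Glu: 2 codons.
His: 2 codons.
Cys: 2 codons.
Gly: 4 codons.
Gly: 4 codons.
6 × 2 × 2 × 2 × 4 × 4 = 768.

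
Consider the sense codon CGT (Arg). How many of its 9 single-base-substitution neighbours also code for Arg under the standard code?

Position 1: none → 0 synonymous.
Position 2: none → 0 synonymous.
Position 3: CGC, CGA, CGG → 3 synonymous.
Total: 0 + 0 + 3 = 3.

3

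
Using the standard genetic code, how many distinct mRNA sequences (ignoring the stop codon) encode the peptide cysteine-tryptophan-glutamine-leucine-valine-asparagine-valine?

Cys: 2 codons.
Trp: 1 codon.
Gln: 2 codons.
Leu: 6 codons.
Val: 4 codons.
Asn: 2 codons.
Val: 4 codons.
2 × 1 × 2 × 6 × 4 × 2 × 4 = 768.

768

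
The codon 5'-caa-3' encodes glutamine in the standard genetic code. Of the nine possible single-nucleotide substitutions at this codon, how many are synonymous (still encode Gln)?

Position 1: none → 0 synonymous.
Position 2: none → 0 synonymous.
Position 3: CAG → 1 synonymous.
Total: 0 + 0 + 1 = 1.

1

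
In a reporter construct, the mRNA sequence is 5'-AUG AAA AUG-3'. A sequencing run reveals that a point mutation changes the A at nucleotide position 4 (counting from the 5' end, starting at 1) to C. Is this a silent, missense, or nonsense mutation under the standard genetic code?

Position 4 falls in codon 2: AAA → Lys.
After the substitution the codon is CAA → Gln.
Lys ≠ Gln, so this is a missense mutation.

missense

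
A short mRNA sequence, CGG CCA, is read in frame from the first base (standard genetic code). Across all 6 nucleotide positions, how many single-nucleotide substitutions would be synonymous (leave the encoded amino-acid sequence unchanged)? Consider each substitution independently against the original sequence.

7

Codon 1 (CGG, Arg): 4 synonymous substitutions.
Codon 2 (CCA, Pro): 3 synonymous substitutions.
Total: 4 + 3 = 7.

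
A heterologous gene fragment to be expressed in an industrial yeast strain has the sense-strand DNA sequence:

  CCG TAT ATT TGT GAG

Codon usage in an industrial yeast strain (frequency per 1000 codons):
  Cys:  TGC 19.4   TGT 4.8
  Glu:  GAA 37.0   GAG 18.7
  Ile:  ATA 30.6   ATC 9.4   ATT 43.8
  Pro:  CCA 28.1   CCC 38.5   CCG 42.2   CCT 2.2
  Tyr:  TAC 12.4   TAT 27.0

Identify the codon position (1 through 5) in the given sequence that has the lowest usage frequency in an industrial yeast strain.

Codon 1 CCG (Pro): 42.2 per 1000.
Codon 2 TAT (Tyr): 27.0 per 1000.
Codon 3 ATT (Ile): 43.8 per 1000.
Codon 4 TGT (Cys): 4.8 per 1000.
Codon 5 GAG (Glu): 18.7 per 1000.
Lowest frequency is 4.8 at codon 4.

4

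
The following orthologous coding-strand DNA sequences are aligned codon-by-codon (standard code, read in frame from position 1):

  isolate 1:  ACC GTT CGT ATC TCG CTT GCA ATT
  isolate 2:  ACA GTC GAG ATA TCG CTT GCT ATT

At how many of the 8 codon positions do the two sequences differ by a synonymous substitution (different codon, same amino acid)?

4

Codon 1: ACC Thr / ACA Thr — synonymous.
Codon 2: GTT Val / GTC Val — synonymous.
Codon 3: CGT Arg / GAG Glu — nonsynonymous.
Codon 4: ATC Ile / ATA Ile — synonymous.
Codon 5: TCG Ser / TCG Ser — identical.
Codon 6: CTT Leu / CTT Leu — identical.
Codon 7: GCA Ala / GCT Ala — synonymous.
Codon 8: ATT Ile / ATT Ile — identical.
Synonymous differences: 4.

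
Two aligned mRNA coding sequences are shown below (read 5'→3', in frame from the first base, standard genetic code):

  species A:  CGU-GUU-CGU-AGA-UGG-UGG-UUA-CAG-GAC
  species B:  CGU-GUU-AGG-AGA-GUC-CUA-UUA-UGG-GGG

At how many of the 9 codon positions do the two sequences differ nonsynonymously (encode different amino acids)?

Codon 1: CGU Arg / CGU Arg — identical.
Codon 2: GUU Val / GUU Val — identical.
Codon 3: CGU Arg / AGG Arg — synonymous.
Codon 4: AGA Arg / AGA Arg — identical.
Codon 5: UGG Trp / GUC Val — nonsynonymous.
Codon 6: UGG Trp / CUA Leu — nonsynonymous.
Codon 7: UUA Leu / UUA Leu — identical.
Codon 8: CAG Gln / UGG Trp — nonsynonymous.
Codon 9: GAC Asp / GGG Gly — nonsynonymous.
Nonsynonymous differences: 4.

4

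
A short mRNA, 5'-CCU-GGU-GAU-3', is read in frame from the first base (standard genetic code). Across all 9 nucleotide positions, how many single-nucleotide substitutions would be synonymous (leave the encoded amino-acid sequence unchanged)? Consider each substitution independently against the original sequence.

7

Codon 1 (CCU, Pro): 3 synonymous substitutions.
Codon 2 (GGU, Gly): 3 synonymous substitutions.
Codon 3 (GAU, Asp): 1 synonymous substitution.
Total: 3 + 3 + 1 = 7.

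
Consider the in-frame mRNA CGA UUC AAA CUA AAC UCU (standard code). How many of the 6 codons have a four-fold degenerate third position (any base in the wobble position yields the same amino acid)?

3

Codon 1 CGA (Arg): third position 4-fold.
Codon 2 UUC (Phe): third position 2-fold.
Codon 3 AAA (Lys): third position 2-fold.
Codon 4 CUA (Leu): third position 4-fold.
Codon 5 AAC (Asn): third position 2-fold.
Codon 6 UCU (Ser): third position 4-fold.
Four-fold degenerate third positions: 3.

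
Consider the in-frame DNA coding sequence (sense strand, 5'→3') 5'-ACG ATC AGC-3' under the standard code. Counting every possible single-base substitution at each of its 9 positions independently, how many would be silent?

Codon 1 (ACG, Thr): 3 synonymous substitutions.
Codon 2 (ATC, Ile): 2 synonymous substitutions.
Codon 3 (AGC, Ser): 1 synonymous substitution.
Total: 3 + 2 + 1 = 6.

6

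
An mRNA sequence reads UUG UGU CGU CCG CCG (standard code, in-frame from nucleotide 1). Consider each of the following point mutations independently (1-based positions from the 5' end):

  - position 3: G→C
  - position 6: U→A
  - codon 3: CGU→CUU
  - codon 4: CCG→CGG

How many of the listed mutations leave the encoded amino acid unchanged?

0

Codon 1: UUG (Leu) → UUC (Phe) — missense.
Codon 2: UGU (Cys) → UGA (Stop) — nonsense.
Codon 3: CGU (Arg) → CUU (Leu) — missense.
Codon 4: CCG (Pro) → CGG (Arg) — missense.
Synonymous: 0 of 4.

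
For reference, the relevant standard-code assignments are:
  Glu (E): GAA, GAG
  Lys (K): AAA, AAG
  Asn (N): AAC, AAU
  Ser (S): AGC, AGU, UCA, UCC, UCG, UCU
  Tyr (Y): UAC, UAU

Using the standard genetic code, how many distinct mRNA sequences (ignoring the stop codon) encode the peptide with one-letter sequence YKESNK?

192

Tyr: 2 codons.
Lys: 2 codons.
Glu: 2 codons.
Ser: 6 codons.
Asn: 2 codons.
Lys: 2 codons.
2 × 2 × 2 × 6 × 2 × 2 = 192.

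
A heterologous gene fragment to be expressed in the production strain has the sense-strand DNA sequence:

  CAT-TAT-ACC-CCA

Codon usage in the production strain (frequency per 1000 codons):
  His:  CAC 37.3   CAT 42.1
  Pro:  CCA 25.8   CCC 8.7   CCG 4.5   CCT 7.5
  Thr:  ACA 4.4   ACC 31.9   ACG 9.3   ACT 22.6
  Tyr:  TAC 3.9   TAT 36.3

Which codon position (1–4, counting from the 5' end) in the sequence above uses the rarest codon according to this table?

Codon 1 CAT (His): 42.1 per 1000.
Codon 2 TAT (Tyr): 36.3 per 1000.
Codon 3 ACC (Thr): 31.9 per 1000.
Codon 4 CCA (Pro): 25.8 per 1000.
Lowest frequency is 25.8 at codon 4.

4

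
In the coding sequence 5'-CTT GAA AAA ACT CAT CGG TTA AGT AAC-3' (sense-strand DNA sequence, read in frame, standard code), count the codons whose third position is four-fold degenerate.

3

Codon 1 CTT (Leu): third position 4-fold.
Codon 2 GAA (Glu): third position 2-fold.
Codon 3 AAA (Lys): third position 2-fold.
Codon 4 ACT (Thr): third position 4-fold.
Codon 5 CAT (His): third position 2-fold.
Codon 6 CGG (Arg): third position 4-fold.
Codon 7 TTA (Leu): third position 2-fold.
Codon 8 AGT (Ser): third position 2-fold.
Codon 9 AAC (Asn): third position 2-fold.
Four-fold degenerate third positions: 3.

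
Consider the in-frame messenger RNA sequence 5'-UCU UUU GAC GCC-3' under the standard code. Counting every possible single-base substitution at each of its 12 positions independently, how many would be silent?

8

Codon 1 (UCU, Ser): 3 synonymous substitutions.
Codon 2 (UUU, Phe): 1 synonymous substitution.
Codon 3 (GAC, Asp): 1 synonymous substitution.
Codon 4 (GCC, Ala): 3 synonymous substitutions.
Total: 3 + 1 + 1 + 3 = 8.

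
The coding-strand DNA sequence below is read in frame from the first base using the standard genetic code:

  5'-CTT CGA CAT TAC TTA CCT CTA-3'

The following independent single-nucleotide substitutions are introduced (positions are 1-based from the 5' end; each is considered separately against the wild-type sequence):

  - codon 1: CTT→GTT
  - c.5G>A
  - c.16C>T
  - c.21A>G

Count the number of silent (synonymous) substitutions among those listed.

Codon 1: CTT (Leu) → GTT (Val) — missense.
Codon 2: CGA (Arg) → CAA (Gln) — missense.
Codon 6: CCT (Pro) → TCT (Ser) — missense.
Codon 7: CTA (Leu) → CTG (Leu) — synonymous.
Synonymous: 1 of 4.

1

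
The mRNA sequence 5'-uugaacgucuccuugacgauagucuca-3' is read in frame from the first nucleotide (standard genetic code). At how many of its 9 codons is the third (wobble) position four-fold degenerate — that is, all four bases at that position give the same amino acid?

5

Codon 1 UUG (Leu): third position 2-fold.
Codon 2 AAC (Asn): third position 2-fold.
Codon 3 GUC (Val): third position 4-fold.
Codon 4 UCC (Ser): third position 4-fold.
Codon 5 UUG (Leu): third position 2-fold.
Codon 6 ACG (Thr): third position 4-fold.
Codon 7 AUA (Ile): third position 3-fold.
Codon 8 GUC (Val): third position 4-fold.
Codon 9 UCA (Ser): third position 4-fold.
Four-fold degenerate third positions: 5.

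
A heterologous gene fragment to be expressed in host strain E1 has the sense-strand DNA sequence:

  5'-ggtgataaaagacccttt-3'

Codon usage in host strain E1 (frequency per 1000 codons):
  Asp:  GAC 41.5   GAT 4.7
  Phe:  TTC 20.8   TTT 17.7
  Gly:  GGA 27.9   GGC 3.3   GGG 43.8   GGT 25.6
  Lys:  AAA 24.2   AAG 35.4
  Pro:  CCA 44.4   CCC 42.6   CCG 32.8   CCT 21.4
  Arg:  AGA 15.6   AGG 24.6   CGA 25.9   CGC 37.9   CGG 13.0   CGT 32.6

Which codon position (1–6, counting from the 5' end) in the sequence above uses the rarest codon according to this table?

Codon 1 GGT (Gly): 25.6 per 1000.
Codon 2 GAT (Asp): 4.7 per 1000.
Codon 3 AAA (Lys): 24.2 per 1000.
Codon 4 AGA (Arg): 15.6 per 1000.
Codon 5 CCC (Pro): 42.6 per 1000.
Codon 6 TTT (Phe): 17.7 per 1000.
Lowest frequency is 4.7 at codon 2.

2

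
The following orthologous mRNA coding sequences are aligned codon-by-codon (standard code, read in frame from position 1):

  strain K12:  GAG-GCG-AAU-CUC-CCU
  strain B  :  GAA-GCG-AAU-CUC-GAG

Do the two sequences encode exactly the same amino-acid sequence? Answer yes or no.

Codon 1: GAG Glu / GAA Glu — synonymous.
Codon 2: GCG Ala / GCG Ala — identical.
Codon 3: AAU Asn / AAU Asn — identical.
Codon 4: CUC Leu / CUC Leu — identical.
Codon 5: CCU Pro / GAG Glu — nonsynonymous.
Nonsynonymous differences: 1 → different protein.

no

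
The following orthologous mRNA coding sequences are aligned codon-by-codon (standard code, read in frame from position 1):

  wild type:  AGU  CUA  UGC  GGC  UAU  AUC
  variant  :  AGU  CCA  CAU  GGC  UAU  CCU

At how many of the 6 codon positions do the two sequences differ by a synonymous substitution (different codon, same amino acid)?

0

Codon 1: AGU Ser / AGU Ser — identical.
Codon 2: CUA Leu / CCA Pro — nonsynonymous.
Codon 3: UGC Cys / CAU His — nonsynonymous.
Codon 4: GGC Gly / GGC Gly — identical.
Codon 5: UAU Tyr / UAU Tyr — identical.
Codon 6: AUC Ile / CCU Pro — nonsynonymous.
Synonymous differences: 0.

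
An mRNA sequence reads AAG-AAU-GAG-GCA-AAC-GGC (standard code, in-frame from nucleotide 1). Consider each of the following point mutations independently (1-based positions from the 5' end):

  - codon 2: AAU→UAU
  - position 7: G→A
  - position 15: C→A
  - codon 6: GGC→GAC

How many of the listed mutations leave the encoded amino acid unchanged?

Codon 2: AAU (Asn) → UAU (Tyr) — missense.
Codon 3: GAG (Glu) → AAG (Lys) — missense.
Codon 5: AAC (Asn) → AAA (Lys) — missense.
Codon 6: GGC (Gly) → GAC (Asp) — missense.
Synonymous: 0 of 4.

0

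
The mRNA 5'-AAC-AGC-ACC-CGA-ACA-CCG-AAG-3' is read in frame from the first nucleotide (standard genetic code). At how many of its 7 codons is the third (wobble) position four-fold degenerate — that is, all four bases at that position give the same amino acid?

4

Codon 1 AAC (Asn): third position 2-fold.
Codon 2 AGC (Ser): third position 2-fold.
Codon 3 ACC (Thr): third position 4-fold.
Codon 4 CGA (Arg): third position 4-fold.
Codon 5 ACA (Thr): third position 4-fold.
Codon 6 CCG (Pro): third position 4-fold.
Codon 7 AAG (Lys): third position 2-fold.
Four-fold degenerate third positions: 4.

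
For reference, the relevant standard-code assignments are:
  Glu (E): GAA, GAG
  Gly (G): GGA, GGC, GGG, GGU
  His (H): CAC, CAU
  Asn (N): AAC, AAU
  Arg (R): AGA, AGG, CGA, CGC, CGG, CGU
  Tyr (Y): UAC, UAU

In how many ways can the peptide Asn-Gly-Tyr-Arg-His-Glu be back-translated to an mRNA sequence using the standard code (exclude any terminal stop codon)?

Asn: 2 codons.
Gly: 4 codons.
Tyr: 2 codons.
Arg: 6 codons.
His: 2 codons.
Glu: 2 codons.
2 × 4 × 2 × 6 × 2 × 2 = 384.

384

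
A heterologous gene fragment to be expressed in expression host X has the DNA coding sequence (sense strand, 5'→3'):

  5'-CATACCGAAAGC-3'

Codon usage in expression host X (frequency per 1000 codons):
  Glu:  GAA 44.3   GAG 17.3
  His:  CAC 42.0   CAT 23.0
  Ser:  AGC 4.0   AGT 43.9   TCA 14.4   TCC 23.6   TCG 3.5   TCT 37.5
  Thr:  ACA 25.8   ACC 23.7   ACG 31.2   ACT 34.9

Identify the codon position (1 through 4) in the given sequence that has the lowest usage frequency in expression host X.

4

Codon 1 CAT (His): 23.0 per 1000.
Codon 2 ACC (Thr): 23.7 per 1000.
Codon 3 GAA (Glu): 44.3 per 1000.
Codon 4 AGC (Ser): 4.0 per 1000.
Lowest frequency is 4.0 at codon 4.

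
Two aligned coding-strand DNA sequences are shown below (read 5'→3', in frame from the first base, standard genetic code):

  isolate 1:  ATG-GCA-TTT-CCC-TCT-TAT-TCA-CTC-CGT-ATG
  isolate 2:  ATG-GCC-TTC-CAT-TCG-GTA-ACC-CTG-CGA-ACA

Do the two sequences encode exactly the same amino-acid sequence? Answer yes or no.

Codon 1: ATG Met / ATG Met — identical.
Codon 2: GCA Ala / GCC Ala — synonymous.
Codon 3: TTT Phe / TTC Phe — synonymous.
Codon 4: CCC Pro / CAT His — nonsynonymous.
Codon 5: TCT Ser / TCG Ser — synonymous.
Codon 6: TAT Tyr / GTA Val — nonsynonymous.
Codon 7: TCA Ser / ACC Thr — nonsynonymous.
Codon 8: CTC Leu / CTG Leu — synonymous.
Codon 9: CGT Arg / CGA Arg — synonymous.
Codon 10: ATG Met / ACA Thr — nonsynonymous.
Nonsynonymous differences: 4 → different protein.

no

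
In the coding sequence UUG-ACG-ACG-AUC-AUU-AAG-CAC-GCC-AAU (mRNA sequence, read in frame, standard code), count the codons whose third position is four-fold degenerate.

Codon 1 UUG (Leu): third position 2-fold.
Codon 2 ACG (Thr): third position 4-fold.
Codon 3 ACG (Thr): third position 4-fold.
Codon 4 AUC (Ile): third position 3-fold.
Codon 5 AUU (Ile): third position 3-fold.
Codon 6 AAG (Lys): third position 2-fold.
Codon 7 CAC (His): third position 2-fold.
Codon 8 GCC (Ala): third position 4-fold.
Codon 9 AAU (Asn): third position 2-fold.
Four-fold degenerate third positions: 3.

3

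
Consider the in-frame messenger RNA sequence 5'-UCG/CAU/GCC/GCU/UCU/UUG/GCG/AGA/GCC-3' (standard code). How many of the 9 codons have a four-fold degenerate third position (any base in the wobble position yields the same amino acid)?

Codon 1 UCG (Ser): third position 4-fold.
Codon 2 CAU (His): third position 2-fold.
Codon 3 GCC (Ala): third position 4-fold.
Codon 4 GCU (Ala): third position 4-fold.
Codon 5 UCU (Ser): third position 4-fold.
Codon 6 UUG (Leu): third position 2-fold.
Codon 7 GCG (Ala): third position 4-fold.
Codon 8 AGA (Arg): third position 2-fold.
Codon 9 GCC (Ala): third position 4-fold.
Four-fold degenerate third positions: 6.

6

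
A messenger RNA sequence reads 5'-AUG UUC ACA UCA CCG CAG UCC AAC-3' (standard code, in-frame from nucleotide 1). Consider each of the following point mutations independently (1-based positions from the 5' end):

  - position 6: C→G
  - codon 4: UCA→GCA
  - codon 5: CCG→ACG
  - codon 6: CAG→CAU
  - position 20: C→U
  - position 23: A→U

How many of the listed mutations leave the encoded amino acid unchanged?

0

Codon 2: UUC (Phe) → UUG (Leu) — missense.
Codon 4: UCA (Ser) → GCA (Ala) — missense.
Codon 5: CCG (Pro) → ACG (Thr) — missense.
Codon 6: CAG (Gln) → CAU (His) — missense.
Codon 7: UCC (Ser) → UUC (Phe) — missense.
Codon 8: AAC (Asn) → AUC (Ile) — missense.
Synonymous: 0 of 6.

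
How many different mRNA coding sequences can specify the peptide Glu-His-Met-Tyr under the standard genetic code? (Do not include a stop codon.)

8

Glu: 2 codons.
His: 2 codons.
Met: 1 codon.
Tyr: 2 codons.
2 × 2 × 1 × 2 = 8.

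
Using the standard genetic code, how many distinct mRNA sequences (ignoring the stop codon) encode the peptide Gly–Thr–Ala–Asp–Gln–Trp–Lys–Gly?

Gly: 4 codons.
Thr: 4 codons.
Ala: 4 codons.
Asp: 2 codons.
Gln: 2 codons.
Trp: 1 codon.
Lys: 2 codons.
Gly: 4 codons.
4 × 4 × 4 × 2 × 2 × 1 × 2 × 4 = 2048.

2048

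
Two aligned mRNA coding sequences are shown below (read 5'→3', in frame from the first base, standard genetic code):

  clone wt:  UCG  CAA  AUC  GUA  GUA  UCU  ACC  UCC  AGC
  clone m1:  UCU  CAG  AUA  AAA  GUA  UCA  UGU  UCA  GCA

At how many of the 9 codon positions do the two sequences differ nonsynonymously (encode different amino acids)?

Codon 1: UCG Ser / UCU Ser — synonymous.
Codon 2: CAA Gln / CAG Gln — synonymous.
Codon 3: AUC Ile / AUA Ile — synonymous.
Codon 4: GUA Val / AAA Lys — nonsynonymous.
Codon 5: GUA Val / GUA Val — identical.
Codon 6: UCU Ser / UCA Ser — synonymous.
Codon 7: ACC Thr / UGU Cys — nonsynonymous.
Codon 8: UCC Ser / UCA Ser — synonymous.
Codon 9: AGC Ser / GCA Ala — nonsynonymous.
Nonsynonymous differences: 3.

3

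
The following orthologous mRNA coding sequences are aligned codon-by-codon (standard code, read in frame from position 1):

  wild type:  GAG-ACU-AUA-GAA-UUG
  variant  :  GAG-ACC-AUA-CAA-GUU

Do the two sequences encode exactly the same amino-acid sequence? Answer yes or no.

Codon 1: GAG Glu / GAG Glu — identical.
Codon 2: ACU Thr / ACC Thr — synonymous.
Codon 3: AUA Ile / AUA Ile — identical.
Codon 4: GAA Glu / CAA Gln — nonsynonymous.
Codon 5: UUG Leu / GUU Val — nonsynonymous.
Nonsynonymous differences: 2 → different protein.

no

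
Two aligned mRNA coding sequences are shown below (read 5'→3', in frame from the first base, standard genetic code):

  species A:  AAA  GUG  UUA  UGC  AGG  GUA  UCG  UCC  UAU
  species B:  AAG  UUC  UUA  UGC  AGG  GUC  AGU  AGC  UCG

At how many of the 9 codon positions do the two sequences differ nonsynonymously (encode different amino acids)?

2

Codon 1: AAA Lys / AAG Lys — synonymous.
Codon 2: GUG Val / UUC Phe — nonsynonymous.
Codon 3: UUA Leu / UUA Leu — identical.
Codon 4: UGC Cys / UGC Cys — identical.
Codon 5: AGG Arg / AGG Arg — identical.
Codon 6: GUA Val / GUC Val — synonymous.
Codon 7: UCG Ser / AGU Ser — synonymous.
Codon 8: UCC Ser / AGC Ser — synonymous.
Codon 9: UAU Tyr / UCG Ser — nonsynonymous.
Nonsynonymous differences: 2.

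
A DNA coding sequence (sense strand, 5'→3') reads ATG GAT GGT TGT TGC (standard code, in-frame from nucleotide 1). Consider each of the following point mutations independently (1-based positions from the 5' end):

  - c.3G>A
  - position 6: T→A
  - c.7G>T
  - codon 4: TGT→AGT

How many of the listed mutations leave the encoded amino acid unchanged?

Codon 1: ATG (Met) → ATA (Ile) — missense.
Codon 2: GAT (Asp) → GAA (Glu) — missense.
Codon 3: GGT (Gly) → TGT (Cys) — missense.
Codon 4: TGT (Cys) → AGT (Ser) — missense.
Synonymous: 0 of 4.

0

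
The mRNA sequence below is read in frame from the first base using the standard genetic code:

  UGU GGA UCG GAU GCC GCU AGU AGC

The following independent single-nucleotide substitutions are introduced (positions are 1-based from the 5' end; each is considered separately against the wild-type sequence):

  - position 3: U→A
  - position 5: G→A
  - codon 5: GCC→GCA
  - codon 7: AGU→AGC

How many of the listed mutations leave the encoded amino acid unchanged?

2

Codon 1: UGU (Cys) → UGA (Stop) — nonsense.
Codon 2: GGA (Gly) → GAA (Glu) — missense.
Codon 5: GCC (Ala) → GCA (Ala) — synonymous.
Codon 7: AGU (Ser) → AGC (Ser) — synonymous.
Synonymous: 2 of 4.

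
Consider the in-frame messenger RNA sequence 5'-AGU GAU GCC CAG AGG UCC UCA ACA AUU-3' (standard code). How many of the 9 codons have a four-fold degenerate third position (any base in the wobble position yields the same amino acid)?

Codon 1 AGU (Ser): third position 2-fold.
Codon 2 GAU (Asp): third position 2-fold.
Codon 3 GCC (Ala): third position 4-fold.
Codon 4 CAG (Gln): third position 2-fold.
Codon 5 AGG (Arg): third position 2-fold.
Codon 6 UCC (Ser): third position 4-fold.
Codon 7 UCA (Ser): third position 4-fold.
Codon 8 ACA (Thr): third position 4-fold.
Codon 9 AUU (Ile): third position 3-fold.
Four-fold degenerate third positions: 4.

4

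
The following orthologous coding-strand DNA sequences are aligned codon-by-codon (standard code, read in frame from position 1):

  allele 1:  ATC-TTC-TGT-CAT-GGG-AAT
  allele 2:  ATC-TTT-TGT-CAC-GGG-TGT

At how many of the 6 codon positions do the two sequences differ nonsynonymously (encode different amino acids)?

1

Codon 1: ATC Ile / ATC Ile — identical.
Codon 2: TTC Phe / TTT Phe — synonymous.
Codon 3: TGT Cys / TGT Cys — identical.
Codon 4: CAT His / CAC His — synonymous.
Codon 5: GGG Gly / GGG Gly — identical.
Codon 6: AAT Asn / TGT Cys — nonsynonymous.
Nonsynonymous differences: 1.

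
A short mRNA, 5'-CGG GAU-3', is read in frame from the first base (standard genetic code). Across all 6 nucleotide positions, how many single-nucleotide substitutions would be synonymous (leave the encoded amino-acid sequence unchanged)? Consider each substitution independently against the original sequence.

5

Codon 1 (CGG, Arg): 4 synonymous substitutions.
Codon 2 (GAU, Asp): 1 synonymous substitution.
Total: 4 + 1 = 5.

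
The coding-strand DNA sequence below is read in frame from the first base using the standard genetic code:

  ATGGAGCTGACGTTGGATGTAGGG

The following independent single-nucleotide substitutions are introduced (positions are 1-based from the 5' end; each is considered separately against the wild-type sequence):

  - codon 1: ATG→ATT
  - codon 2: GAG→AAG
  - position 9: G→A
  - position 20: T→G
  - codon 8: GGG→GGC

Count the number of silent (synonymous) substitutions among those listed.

Codon 1: ATG (Met) → ATT (Ile) — missense.
Codon 2: GAG (Glu) → AAG (Lys) — missense.
Codon 3: CTG (Leu) → CTA (Leu) — synonymous.
Codon 7: GTA (Val) → GGA (Gly) — missense.
Codon 8: GGG (Gly) → GGC (Gly) — synonymous.
Synonymous: 2 of 5.

2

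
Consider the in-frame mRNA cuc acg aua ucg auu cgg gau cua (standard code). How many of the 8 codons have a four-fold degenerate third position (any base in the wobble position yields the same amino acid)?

Codon 1 CUC (Leu): third position 4-fold.
Codon 2 ACG (Thr): third position 4-fold.
Codon 3 AUA (Ile): third position 3-fold.
Codon 4 UCG (Ser): third position 4-fold.
Codon 5 AUU (Ile): third position 3-fold.
Codon 6 CGG (Arg): third position 4-fold.
Codon 7 GAU (Asp): third position 2-fold.
Codon 8 CUA (Leu): third position 4-fold.
Four-fold degenerate third positions: 5.

5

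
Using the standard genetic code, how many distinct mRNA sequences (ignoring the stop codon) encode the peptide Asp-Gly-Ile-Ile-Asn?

144

Asp: 2 codons.
Gly: 4 codons.
Ile: 3 codons.
Ile: 3 codons.
Asn: 2 codons.
2 × 4 × 3 × 3 × 2 = 144.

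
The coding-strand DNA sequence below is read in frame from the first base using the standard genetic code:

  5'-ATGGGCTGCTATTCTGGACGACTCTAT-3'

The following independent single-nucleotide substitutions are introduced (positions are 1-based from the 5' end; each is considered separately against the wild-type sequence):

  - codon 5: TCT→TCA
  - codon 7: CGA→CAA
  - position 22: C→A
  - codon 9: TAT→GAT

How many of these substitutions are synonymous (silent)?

Codon 5: TCT (Ser) → TCA (Ser) — synonymous.
Codon 7: CGA (Arg) → CAA (Gln) — missense.
Codon 8: CTC (Leu) → ATC (Ile) — missense.
Codon 9: TAT (Tyr) → GAT (Asp) — missense.
Synonymous: 1 of 4.

1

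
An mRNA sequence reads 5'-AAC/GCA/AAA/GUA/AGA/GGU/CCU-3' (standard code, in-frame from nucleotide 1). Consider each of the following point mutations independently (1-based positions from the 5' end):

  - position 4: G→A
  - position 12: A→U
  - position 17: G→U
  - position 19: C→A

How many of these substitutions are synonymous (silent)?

1

Codon 2: GCA (Ala) → ACA (Thr) — missense.
Codon 4: GUA (Val) → GUU (Val) — synonymous.
Codon 6: GGU (Gly) → GUU (Val) — missense.
Codon 7: CCU (Pro) → ACU (Thr) — missense.
Synonymous: 1 of 4.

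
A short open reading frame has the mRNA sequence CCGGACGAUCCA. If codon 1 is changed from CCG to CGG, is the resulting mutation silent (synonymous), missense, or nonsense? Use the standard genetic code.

missense

Position 2 falls in codon 1: CCG → Pro.
After the substitution the codon is CGG → Arg.
Pro ≠ Arg, so this is a missense mutation.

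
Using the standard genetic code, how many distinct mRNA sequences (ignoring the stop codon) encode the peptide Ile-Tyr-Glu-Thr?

Ile: 3 codons.
Tyr: 2 codons.
Glu: 2 codons.
Thr: 4 codons.
3 × 2 × 2 × 4 = 48.

48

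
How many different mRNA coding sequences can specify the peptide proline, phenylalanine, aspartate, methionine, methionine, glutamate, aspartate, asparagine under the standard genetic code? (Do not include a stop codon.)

128

Pro: 4 codons.
Phe: 2 codons.
Asp: 2 codons.
Met: 1 codon.
Met: 1 codon.
Glu: 2 codons.
Asp: 2 codons.
Asn: 2 codons.
4 × 2 × 2 × 1 × 1 × 2 × 2 × 2 = 128.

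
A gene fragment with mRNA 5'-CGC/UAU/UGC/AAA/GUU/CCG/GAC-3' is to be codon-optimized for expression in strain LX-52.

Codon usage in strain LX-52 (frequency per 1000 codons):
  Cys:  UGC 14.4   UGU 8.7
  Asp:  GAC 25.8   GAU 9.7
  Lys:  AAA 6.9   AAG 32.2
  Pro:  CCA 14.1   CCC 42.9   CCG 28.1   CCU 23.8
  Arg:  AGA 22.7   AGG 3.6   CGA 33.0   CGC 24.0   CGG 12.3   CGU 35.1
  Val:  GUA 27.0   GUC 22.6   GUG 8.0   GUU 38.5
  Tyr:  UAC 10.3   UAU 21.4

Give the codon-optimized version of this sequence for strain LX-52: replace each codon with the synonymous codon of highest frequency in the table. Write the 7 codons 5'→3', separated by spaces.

CGU UAU UGC AAG GUU CCC GAC

Codon 1 (Arg): best is CGU at 35.1.
Codon 2 (Tyr): best is UAU at 21.4.
Codon 3 (Cys): best is UGC at 14.4.
Codon 4 (Lys): best is AAG at 32.2.
Codon 5 (Val): best is GUU at 38.5.
Codon 6 (Pro): best is CCC at 42.9.
Codon 7 (Asp): best is GAC at 25.8.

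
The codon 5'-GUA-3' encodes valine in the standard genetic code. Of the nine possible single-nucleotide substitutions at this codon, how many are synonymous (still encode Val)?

3

Position 1: none → 0 synonymous.
Position 2: none → 0 synonymous.
Position 3: GUU, GUC, GUG → 3 synonymous.
Total: 0 + 0 + 3 = 3.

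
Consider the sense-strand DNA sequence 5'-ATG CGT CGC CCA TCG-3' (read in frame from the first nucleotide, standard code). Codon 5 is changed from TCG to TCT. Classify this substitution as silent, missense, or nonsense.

Position 15 falls in codon 5: TCG → Ser.
After the substitution the codon is TCT → Ser.
Both encode Ser, so the change is synonymous.

silent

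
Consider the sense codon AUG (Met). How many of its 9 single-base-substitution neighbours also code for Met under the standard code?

Position 1: none → 0 synonymous.
Position 2: none → 0 synonymous.
Position 3: none → 0 synonymous.
Total: 0 + 0 + 0 = 0.

0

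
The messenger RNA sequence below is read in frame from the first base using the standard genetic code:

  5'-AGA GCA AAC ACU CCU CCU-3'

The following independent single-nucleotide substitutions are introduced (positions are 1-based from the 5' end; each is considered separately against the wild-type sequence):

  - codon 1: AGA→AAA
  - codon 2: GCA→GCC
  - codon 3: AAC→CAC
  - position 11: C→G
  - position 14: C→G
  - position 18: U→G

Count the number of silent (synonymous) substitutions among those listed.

2

Codon 1: AGA (Arg) → AAA (Lys) — missense.
Codon 2: GCA (Ala) → GCC (Ala) — synonymous.
Codon 3: AAC (Asn) → CAC (His) — missense.
Codon 4: ACU (Thr) → AGU (Ser) — missense.
Codon 5: CCU (Pro) → CGU (Arg) — missense.
Codon 6: CCU (Pro) → CCG (Pro) — synonymous.
Synonymous: 2 of 6.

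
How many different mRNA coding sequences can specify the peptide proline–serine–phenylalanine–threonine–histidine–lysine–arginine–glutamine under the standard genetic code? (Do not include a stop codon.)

9216

Pro: 4 codons.
Ser: 6 codons.
Phe: 2 codons.
Thr: 4 codons.
His: 2 codons.
Lys: 2 codons.
Arg: 6 codons.
Gln: 2 codons.
4 × 6 × 2 × 4 × 2 × 2 × 6 × 2 = 9216.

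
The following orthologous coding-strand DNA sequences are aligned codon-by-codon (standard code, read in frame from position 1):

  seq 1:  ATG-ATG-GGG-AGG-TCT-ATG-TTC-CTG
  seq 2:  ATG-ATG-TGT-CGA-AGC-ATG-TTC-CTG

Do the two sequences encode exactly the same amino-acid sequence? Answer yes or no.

Codon 1: ATG Met / ATG Met — identical.
Codon 2: ATG Met / ATG Met — identical.
Codon 3: GGG Gly / TGT Cys — nonsynonymous.
Codon 4: AGG Arg / CGA Arg — synonymous.
Codon 5: TCT Ser / AGC Ser — synonymous.
Codon 6: ATG Met / ATG Met — identical.
Codon 7: TTC Phe / TTC Phe — identical.
Codon 8: CTG Leu / CTG Leu — identical.
Nonsynonymous differences: 1 → different protein.

no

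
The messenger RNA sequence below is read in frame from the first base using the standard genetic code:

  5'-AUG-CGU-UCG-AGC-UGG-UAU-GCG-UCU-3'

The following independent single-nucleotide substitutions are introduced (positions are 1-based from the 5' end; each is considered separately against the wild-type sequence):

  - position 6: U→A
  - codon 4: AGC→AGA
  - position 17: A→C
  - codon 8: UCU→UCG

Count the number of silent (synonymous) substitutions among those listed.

Codon 2: CGU (Arg) → CGA (Arg) — synonymous.
Codon 4: AGC (Ser) → AGA (Arg) — missense.
Codon 6: UAU (Tyr) → UCU (Ser) — missense.
Codon 8: UCU (Ser) → UCG (Ser) — synonymous.
Synonymous: 2 of 4.

2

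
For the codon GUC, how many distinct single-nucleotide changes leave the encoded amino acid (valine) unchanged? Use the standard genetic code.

3

Position 1: none → 0 synonymous.
Position 2: none → 0 synonymous.
Position 3: GUU, GUA, GUG → 3 synonymous.
Total: 0 + 0 + 3 = 3.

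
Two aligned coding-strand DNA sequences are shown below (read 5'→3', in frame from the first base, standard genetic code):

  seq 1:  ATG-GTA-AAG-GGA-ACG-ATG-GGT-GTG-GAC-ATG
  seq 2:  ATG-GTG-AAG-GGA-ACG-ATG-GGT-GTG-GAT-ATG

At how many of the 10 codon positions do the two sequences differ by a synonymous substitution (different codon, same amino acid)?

2

Codon 1: ATG Met / ATG Met — identical.
Codon 2: GTA Val / GTG Val — synonymous.
Codon 3: AAG Lys / AAG Lys — identical.
Codon 4: GGA Gly / GGA Gly — identical.
Codon 5: ACG Thr / ACG Thr — identical.
Codon 6: ATG Met / ATG Met — identical.
Codon 7: GGT Gly / GGT Gly — identical.
Codon 8: GTG Val / GTG Val — identical.
Codon 9: GAC Asp / GAT Asp — synonymous.
Codon 10: ATG Met / ATG Met — identical.
Synonymous differences: 2.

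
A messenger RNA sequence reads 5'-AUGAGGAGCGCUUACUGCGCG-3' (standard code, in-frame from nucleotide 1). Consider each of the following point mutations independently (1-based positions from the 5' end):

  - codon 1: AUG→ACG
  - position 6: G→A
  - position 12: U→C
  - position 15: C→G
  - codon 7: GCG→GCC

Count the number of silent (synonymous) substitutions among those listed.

3

Codon 1: AUG (Met) → ACG (Thr) — missense.
Codon 2: AGG (Arg) → AGA (Arg) — synonymous.
Codon 4: GCU (Ala) → GCC (Ala) — synonymous.
Codon 5: UAC (Tyr) → UAG (Stop) — nonsense.
Codon 7: GCG (Ala) → GCC (Ala) — synonymous.
Synonymous: 3 of 5.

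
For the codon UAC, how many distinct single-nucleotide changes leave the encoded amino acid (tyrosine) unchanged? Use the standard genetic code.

Position 1: none → 0 synonymous.
Position 2: none → 0 synonymous.
Position 3: UAU → 1 synonymous.
Total: 0 + 0 + 1 = 1.

1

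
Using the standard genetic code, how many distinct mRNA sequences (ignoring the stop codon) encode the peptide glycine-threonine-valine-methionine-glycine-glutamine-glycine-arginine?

12288

Gly: 4 codons.
Thr: 4 codons.
Val: 4 codons.
Met: 1 codon.
Gly: 4 codons.
Gln: 2 codons.
Gly: 4 codons.
Arg: 6 codons.
4 × 4 × 4 × 1 × 4 × 2 × 4 × 6 = 12288.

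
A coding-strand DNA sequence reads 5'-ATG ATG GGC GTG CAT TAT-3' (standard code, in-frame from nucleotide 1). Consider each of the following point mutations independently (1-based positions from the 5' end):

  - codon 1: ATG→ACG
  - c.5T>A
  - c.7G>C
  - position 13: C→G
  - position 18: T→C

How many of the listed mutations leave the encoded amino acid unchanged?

1

Codon 1: ATG (Met) → ACG (Thr) — missense.
Codon 2: ATG (Met) → AAG (Lys) — missense.
Codon 3: GGC (Gly) → CGC (Arg) — missense.
Codon 5: CAT (His) → GAT (Asp) — missense.
Codon 6: TAT (Tyr) → TAC (Tyr) — synonymous.
Synonymous: 1 of 5.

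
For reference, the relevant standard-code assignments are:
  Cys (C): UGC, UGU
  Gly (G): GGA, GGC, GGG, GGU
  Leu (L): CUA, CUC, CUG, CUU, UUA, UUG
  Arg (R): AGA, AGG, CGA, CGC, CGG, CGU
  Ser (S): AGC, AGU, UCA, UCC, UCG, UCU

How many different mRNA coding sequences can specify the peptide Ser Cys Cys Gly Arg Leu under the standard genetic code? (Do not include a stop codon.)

Ser: 6 codons.
Cys: 2 codons.
Cys: 2 codons.
Gly: 4 codons.
Arg: 6 codons.
Leu: 6 codons.
6 × 2 × 2 × 4 × 6 × 6 = 3456.

3456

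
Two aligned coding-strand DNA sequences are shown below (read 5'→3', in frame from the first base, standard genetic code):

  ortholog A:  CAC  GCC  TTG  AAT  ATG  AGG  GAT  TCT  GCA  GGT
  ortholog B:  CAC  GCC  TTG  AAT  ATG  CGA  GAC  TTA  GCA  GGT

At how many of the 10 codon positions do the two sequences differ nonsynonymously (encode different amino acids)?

1

Codon 1: CAC His / CAC His — identical.
Codon 2: GCC Ala / GCC Ala — identical.
Codon 3: TTG Leu / TTG Leu — identical.
Codon 4: AAT Asn / AAT Asn — identical.
Codon 5: ATG Met / ATG Met — identical.
Codon 6: AGG Arg / CGA Arg — synonymous.
Codon 7: GAT Asp / GAC Asp — synonymous.
Codon 8: TCT Ser / TTA Leu — nonsynonymous.
Codon 9: GCA Ala / GCA Ala — identical.
Codon 10: GGT Gly / GGT Gly — identical.
Nonsynonymous differences: 1.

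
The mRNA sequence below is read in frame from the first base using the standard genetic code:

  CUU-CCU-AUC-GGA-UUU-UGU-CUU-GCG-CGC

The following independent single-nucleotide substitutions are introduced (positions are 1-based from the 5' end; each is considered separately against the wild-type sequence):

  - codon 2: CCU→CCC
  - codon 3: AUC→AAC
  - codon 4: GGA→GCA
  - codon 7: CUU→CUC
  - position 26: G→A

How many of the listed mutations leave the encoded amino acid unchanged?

2

Codon 2: CCU (Pro) → CCC (Pro) — synonymous.
Codon 3: AUC (Ile) → AAC (Asn) — missense.
Codon 4: GGA (Gly) → GCA (Ala) — missense.
Codon 7: CUU (Leu) → CUC (Leu) — synonymous.
Codon 9: CGC (Arg) → CAC (His) — missense.
Synonymous: 2 of 5.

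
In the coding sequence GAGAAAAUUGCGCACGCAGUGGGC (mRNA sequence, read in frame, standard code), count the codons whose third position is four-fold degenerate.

4

Codon 1 GAG (Glu): third position 2-fold.
Codon 2 AAA (Lys): third position 2-fold.
Codon 3 AUU (Ile): third position 3-fold.
Codon 4 GCG (Ala): third position 4-fold.
Codon 5 CAC (His): third position 2-fold.
Codon 6 GCA (Ala): third position 4-fold.
Codon 7 GUG (Val): third position 4-fold.
Codon 8 GGC (Gly): third position 4-fold.
Four-fold degenerate third positions: 4.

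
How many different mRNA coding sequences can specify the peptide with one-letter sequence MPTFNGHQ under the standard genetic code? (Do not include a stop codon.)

1024

Met: 1 codon.
Pro: 4 codons.
Thr: 4 codons.
Phe: 2 codons.
Asn: 2 codons.
Gly: 4 codons.
His: 2 codons.
Gln: 2 codons.
1 × 4 × 4 × 2 × 2 × 4 × 2 × 2 = 1024.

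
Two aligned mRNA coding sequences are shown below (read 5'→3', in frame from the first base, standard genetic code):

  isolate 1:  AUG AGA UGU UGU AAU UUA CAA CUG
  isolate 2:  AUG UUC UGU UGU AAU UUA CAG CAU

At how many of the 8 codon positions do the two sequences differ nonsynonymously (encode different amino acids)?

Codon 1: AUG Met / AUG Met — identical.
Codon 2: AGA Arg / UUC Phe — nonsynonymous.
Codon 3: UGU Cys / UGU Cys — identical.
Codon 4: UGU Cys / UGU Cys — identical.
Codon 5: AAU Asn / AAU Asn — identical.
Codon 6: UUA Leu / UUA Leu — identical.
Codon 7: CAA Gln / CAG Gln — synonymous.
Codon 8: CUG Leu / CAU His — nonsynonymous.
Nonsynonymous differences: 2.

2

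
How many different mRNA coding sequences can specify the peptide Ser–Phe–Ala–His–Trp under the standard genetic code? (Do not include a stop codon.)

Ser: 6 codons.
Phe: 2 codons.
Ala: 4 codons.
His: 2 codons.
Trp: 1 codon.
6 × 2 × 4 × 2 × 1 = 96.

96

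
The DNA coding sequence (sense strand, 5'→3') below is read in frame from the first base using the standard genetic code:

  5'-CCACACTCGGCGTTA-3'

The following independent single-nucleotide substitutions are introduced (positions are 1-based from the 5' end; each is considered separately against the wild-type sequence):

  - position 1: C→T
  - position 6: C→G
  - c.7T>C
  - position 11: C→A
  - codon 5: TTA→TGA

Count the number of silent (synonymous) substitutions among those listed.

Codon 1: CCA (Pro) → TCA (Ser) — missense.
Codon 2: CAC (His) → CAG (Gln) — missense.
Codon 3: TCG (Ser) → CCG (Pro) — missense.
Codon 4: GCG (Ala) → GAG (Glu) — missense.
Codon 5: TTA (Leu) → TGA (Stop) — nonsense.
Synonymous: 0 of 5.

0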